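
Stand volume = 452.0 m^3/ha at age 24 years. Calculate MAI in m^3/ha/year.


Formula: MAI = Total Volume / Stand Age
MAI = 452.0 m^3/ha / 24 years
MAI = 18.83 m^3/ha/year

18.83


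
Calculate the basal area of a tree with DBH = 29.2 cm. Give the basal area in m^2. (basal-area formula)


Formula: BA = pi * (DBH/2)^2 / 10000  (cm^2 to m^2)
Radius = DBH/2 = 29.2/2 = 14.6 cm
BA = pi * 14.6^2 / 10000
   = 669.6619 cm^2 / 10000
   = 0.067 m^2

0.067


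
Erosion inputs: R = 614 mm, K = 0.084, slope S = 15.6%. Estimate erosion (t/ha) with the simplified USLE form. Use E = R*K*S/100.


Formula: E = R * K * S / 100  (simplified USLE)
R * K = 614 * 0.084 = 51.576
E = 51.576 * 15.6 / 100 = 8.05 t/ha

8.05


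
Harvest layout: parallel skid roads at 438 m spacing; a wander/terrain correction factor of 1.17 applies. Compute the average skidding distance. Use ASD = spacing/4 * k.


Formula: ASD = (spacing / 4) * correction
Uncorrected distance = spacing / 4 = 438 / 4 = 109.5 m
ASD = 109.5 * 1.17 = 128 m

128


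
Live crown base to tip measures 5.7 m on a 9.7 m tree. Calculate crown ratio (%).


Formula: Crown Ratio = (Crown Length / Total Height) * 100
CR = (5.7 m / 9.7 m) * 100
CR = 0.5876 * 100 = 58.8%

58.8


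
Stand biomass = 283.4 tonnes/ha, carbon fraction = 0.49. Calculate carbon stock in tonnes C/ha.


Formula: Carbon Stock = Biomass * Carbon Fraction
C = 283.4 t/ha * 0.49
C = 138.9 t C/ha

138.9


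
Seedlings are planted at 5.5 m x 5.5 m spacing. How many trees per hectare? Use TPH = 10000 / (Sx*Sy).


Formula: TPH = 10000 m^2/ha / (spacing_x * spacing_y)
Area per tree = 5.5 m * 5.5 m = 30.25 m^2
TPH = 10000 / 30.25 = 331 trees/ha

331


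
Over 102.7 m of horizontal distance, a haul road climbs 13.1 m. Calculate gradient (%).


Formula: Gradient = rise / run * 100
Gradient = 13.1 / 102.7 * 100 = 12.8%

12.8


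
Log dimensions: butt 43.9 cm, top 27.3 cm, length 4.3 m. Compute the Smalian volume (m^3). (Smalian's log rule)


Smalian: V = (A1 + A2)/2 * L,  A = pi*(D/200)^2
A1 = pi*(43.9/200)^2 = 0.151363 m^2
A2 = pi*(27.3/200)^2 = 0.058535 m^2
V = (0.151363+0.058535)/2*4.3 = 0.4513 m^3

0.4513


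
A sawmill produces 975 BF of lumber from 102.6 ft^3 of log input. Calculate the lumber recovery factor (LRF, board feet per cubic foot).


Formula: LRF = Lumber Output (BF) / Log Input (ft^3)
LRF = 975 BF / 102.6 ft^3
LRF = 9.5 BF/ft^3

9.5


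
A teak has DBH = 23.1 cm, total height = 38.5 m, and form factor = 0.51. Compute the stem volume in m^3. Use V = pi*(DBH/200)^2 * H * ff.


Formula: V = pi * (DBH/200)^2 * H * ff
Radius = DBH/200 = 23.1/200 = 0.1155 m
Radius^2 = 0.1155^2 = 0.01334025 m^2
V = pi * 0.01334025 * 38.5 * 0.51
V = 0.823 m^3

0.823


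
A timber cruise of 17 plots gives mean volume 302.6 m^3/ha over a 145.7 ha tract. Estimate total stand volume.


Formula: Total Volume = Mean Volume per ha * Total Area
Total Volume = 302.6 m^3/ha * 145.7 ha
Total Volume = 44089 m^3

44089


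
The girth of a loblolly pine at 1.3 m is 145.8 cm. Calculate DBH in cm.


Formula: DBH = C / pi
DBH = 145.8 / pi
pi = 3.14159...
DBH = 46.4 cm

46.4


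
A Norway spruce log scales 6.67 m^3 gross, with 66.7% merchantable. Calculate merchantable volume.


Formula: MV = V_total * (merchantable_pct / 100)
Merchantable fraction = 66.7% / 100 = 0.667
MV = 6.67 m^3 * 0.667 = 4.449 m^3

4.449


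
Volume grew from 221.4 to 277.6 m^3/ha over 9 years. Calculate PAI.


Formula: PAI = (V_T2 - V_T1) / (T2 - T1)
Volume increment = 277.6 - 221.4 = 56.2 m^3/ha
PAI = 56.2 / 9 = 6.24 m^3/ha/year

6.24


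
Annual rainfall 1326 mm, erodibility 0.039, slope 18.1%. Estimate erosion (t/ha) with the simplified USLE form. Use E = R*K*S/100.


Formula: E = R * K * S / 100  (simplified USLE)
R * K = 1326 * 0.039 = 51.714
E = 51.714 * 18.1 / 100 = 9.36 t/ha

9.36


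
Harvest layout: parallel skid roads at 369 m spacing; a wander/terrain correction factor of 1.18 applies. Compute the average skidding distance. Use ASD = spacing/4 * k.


Formula: ASD = (spacing / 4) * correction
Uncorrected distance = spacing / 4 = 369 / 4 = 92.25 m
ASD = 92.25 * 1.18 = 109 m

109


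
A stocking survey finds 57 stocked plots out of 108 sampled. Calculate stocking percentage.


Formula: Stocking % = stocked plots / total plots * 100
Stocking = 57 / 108 * 100
Stocking = 0.5278 * 100 = 52.8%

52.8


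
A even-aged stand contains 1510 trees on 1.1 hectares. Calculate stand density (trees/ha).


Formula: Stand Density = N_trees / Area_ha
Density = 1510 trees / 1.1 ha
Density = 1373 trees/ha

1373


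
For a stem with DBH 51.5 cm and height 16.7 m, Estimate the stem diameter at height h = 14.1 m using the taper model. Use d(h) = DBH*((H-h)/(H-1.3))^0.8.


Taper: d(h) = DBH * ((H - h) / (H - 1.3))^0.8
Numerator = H - h = 16.7 - 14.1 = 2.6 m
Denominator = H - 1.3 = 16.7 - 1.3 = 15.4 m
Ratio = 2.6 / 15.4 = 0.16883
d = 51.5 * 0.16883^0.8 = 12.4 cm

12.4


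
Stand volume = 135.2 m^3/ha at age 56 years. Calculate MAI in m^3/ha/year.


Formula: MAI = Total Volume / Stand Age
MAI = 135.2 m^3/ha / 56 years
MAI = 2.41 m^3/ha/year

2.41


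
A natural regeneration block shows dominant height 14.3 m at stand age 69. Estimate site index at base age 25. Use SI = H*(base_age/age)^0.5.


Formula: SI = H_dom * (base_age / age)^0.5
Age ratio = 25 / 69 = 0.36232
sqrt(age_ratio) = 0.60193
SI = 14.3 * 0.60193 = 8.6 m

8.6


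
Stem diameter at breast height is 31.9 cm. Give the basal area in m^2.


Formula: BA = pi * (DBH/2)^2 / 10000  (cm^2 to m^2)
Radius = DBH/2 = 31.9/2 = 15.95 cm
BA = pi * 15.95^2 / 10000
   = 799.229 cm^2 / 10000
   = 0.0799 m^2

0.0799


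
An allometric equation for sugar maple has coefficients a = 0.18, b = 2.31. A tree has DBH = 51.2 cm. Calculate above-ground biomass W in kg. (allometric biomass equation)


Formula: W = a * DBH^b  (allometric power law)
DBH^b = 51.2^2.31 = 8880.0132
W = 0.18 * 8880.0132 = 1598.4 kg

1598.4


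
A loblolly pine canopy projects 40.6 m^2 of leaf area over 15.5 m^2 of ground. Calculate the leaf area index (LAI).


Formula: LAI = total leaf area / ground area  (dimensionless)
LAI = 40.6 m^2 / 15.5 m^2
LAI = 2.62

2.62


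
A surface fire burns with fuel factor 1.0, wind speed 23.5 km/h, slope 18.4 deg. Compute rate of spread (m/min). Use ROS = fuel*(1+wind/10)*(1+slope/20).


Formula: ROS = fuel * (1 + wind/10) * (1 + slope/20)
Wind factor = 1 + 23.5/10 = 3.35
Slope factor = 1 + 18.4/20 = 1.92
ROS = 1.0 * 3.35 * 1.92 = 6.43 m/min

6.43


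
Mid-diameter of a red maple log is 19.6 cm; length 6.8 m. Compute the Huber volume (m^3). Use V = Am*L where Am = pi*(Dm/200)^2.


Huber: V = Am * L,  Am = pi*(Dm/200)^2
Am = pi*(19.6/200)^2 = 0.030172 m^2
V = 0.030172*6.8 = 0.2052 m^3

0.2052


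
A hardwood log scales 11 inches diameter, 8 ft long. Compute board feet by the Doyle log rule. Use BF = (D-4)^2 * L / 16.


Doyle: BF = (D - 4)^2 * L / 16
Adjusted diameter = 11 - 4 = 7 in
(D-4)^2 = 7^2 = 49
BF = 49 * 8 / 16 = 25 BF

25


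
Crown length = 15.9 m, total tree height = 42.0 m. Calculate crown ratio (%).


Formula: Crown Ratio = (Crown Length / Total Height) * 100
CR = (15.9 m / 42.0 m) * 100
CR = 0.3786 * 100 = 37.9%

37.9


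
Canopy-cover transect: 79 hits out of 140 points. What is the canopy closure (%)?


Formula: Canopy closure = covered points / total points * 100
Closure = 79 / 140 * 100
Closure = 0.5643 * 100 = 56.4%

56.4


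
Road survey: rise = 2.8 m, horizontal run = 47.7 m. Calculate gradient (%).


Formula: Gradient = rise / run * 100
Gradient = 2.8 / 47.7 * 100 = 5.9%

5.9


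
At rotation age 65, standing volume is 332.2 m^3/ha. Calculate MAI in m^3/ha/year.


Formula: MAI = Total Volume / Stand Age
MAI = 332.2 m^3/ha / 65 years
MAI = 5.11 m^3/ha/year

5.11


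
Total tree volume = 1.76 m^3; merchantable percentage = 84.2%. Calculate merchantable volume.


Formula: MV = V_total * (merchantable_pct / 100)
Merchantable fraction = 84.2% / 100 = 0.842
MV = 1.76 m^3 * 0.842 = 1.482 m^3

1.482


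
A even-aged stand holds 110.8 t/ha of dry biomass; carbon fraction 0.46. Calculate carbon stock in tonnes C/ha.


Formula: Carbon Stock = Biomass * Carbon Fraction
C = 110.8 t/ha * 0.46
C = 51.0 t C/ha

51.0


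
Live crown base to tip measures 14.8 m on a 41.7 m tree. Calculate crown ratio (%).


Formula: Crown Ratio = (Crown Length / Total Height) * 100
CR = (14.8 m / 41.7 m) * 100
CR = 0.3549 * 100 = 35.5%

35.5


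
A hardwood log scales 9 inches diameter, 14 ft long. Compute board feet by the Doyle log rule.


Doyle: BF = (D - 4)^2 * L / 16
Adjusted diameter = 9 - 4 = 5 in
(D-4)^2 = 5^2 = 25
BF = 25 * 14 / 16 = 22 BF

22


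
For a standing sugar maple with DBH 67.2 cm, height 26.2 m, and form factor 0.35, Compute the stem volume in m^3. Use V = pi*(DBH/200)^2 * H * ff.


Formula: V = pi * (DBH/200)^2 * H * ff
Radius = DBH/200 = 67.2/200 = 0.336 m
Radius^2 = 0.336^2 = 0.112896 m^2
V = pi * 0.112896 * 26.2 * 0.35
V = 3.252 m^3

3.252


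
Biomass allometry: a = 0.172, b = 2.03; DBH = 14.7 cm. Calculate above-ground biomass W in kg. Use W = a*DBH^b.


Formula: W = a * DBH^b  (allometric power law)
DBH^b = 14.7^2.03 = 234.2363
W = 0.172 * 234.2363 = 40.3 kg

40.3


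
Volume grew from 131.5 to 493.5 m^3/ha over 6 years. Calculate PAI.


Formula: PAI = (V_T2 - V_T1) / (T2 - T1)
Volume increment = 493.5 - 131.5 = 362.0 m^3/ha
PAI = 362.0 / 6 = 60.33 m^3/ha/year

60.33


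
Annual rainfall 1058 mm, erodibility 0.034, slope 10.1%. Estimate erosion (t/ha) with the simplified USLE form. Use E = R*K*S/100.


Formula: E = R * K * S / 100  (simplified USLE)
R * K = 1058 * 0.034 = 35.972
E = 35.972 * 10.1 / 100 = 3.63 t/ha

3.63


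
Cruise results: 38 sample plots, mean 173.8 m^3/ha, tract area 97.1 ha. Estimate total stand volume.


Formula: Total Volume = Mean Volume per ha * Total Area
Total Volume = 173.8 m^3/ha * 97.1 ha
Total Volume = 16876 m^3

16876


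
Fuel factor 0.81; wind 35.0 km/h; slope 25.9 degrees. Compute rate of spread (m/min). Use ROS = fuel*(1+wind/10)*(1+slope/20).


Formula: ROS = fuel * (1 + wind/10) * (1 + slope/20)
Wind factor = 1 + 35.0/10 = 4.5
Slope factor = 1 + 25.9/20 = 2.295
ROS = 0.81 * 4.5 * 2.295 = 8.37 m/min

8.37


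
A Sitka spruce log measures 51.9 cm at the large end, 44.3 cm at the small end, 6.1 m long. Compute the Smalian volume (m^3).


Smalian: V = (A1 + A2)/2 * L,  A = pi*(D/200)^2
A1 = pi*(51.9/200)^2 = 0.211556 m^2
A2 = pi*(44.3/200)^2 = 0.154134 m^2
V = (0.211556+0.154134)/2*6.1 = 1.1154 m^3

1.1154


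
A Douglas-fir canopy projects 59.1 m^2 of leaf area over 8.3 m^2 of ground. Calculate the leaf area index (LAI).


Formula: LAI = total leaf area / ground area  (dimensionless)
LAI = 59.1 m^2 / 8.3 m^2
LAI = 7.12

7.12


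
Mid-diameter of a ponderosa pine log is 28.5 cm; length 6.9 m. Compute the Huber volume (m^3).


Huber: V = Am * L,  Am = pi*(Dm/200)^2
Am = pi*(28.5/200)^2 = 0.063794 m^2
V = 0.063794*6.9 = 0.4402 m^3

0.4402


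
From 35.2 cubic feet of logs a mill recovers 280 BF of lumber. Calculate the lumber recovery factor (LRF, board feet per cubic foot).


Formula: LRF = Lumber Output (BF) / Log Input (ft^3)
LRF = 280 BF / 35.2 ft^3
LRF = 7.95 BF/ft^3

7.95


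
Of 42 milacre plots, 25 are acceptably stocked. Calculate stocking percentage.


Formula: Stocking % = stocked plots / total plots * 100
Stocking = 25 / 42 * 100
Stocking = 0.5952 * 100 = 59.5%

59.5


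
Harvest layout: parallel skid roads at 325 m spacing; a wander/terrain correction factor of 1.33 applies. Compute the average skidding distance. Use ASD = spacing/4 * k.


Formula: ASD = (spacing / 4) * correction
Uncorrected distance = spacing / 4 = 325 / 4 = 81.25 m
ASD = 81.25 * 1.33 = 108 m

108


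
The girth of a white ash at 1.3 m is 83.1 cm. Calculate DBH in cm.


Formula: DBH = C / pi
DBH = 83.1 / pi
pi = 3.14159...
DBH = 26.5 cm

26.5


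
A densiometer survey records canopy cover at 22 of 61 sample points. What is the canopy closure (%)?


Formula: Canopy closure = covered points / total points * 100
Closure = 22 / 61 * 100
Closure = 0.3607 * 100 = 36.1%

36.1


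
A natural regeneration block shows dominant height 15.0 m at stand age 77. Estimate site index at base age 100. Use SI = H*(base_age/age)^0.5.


Formula: SI = H_dom * (base_age / age)^0.5
Age ratio = 100 / 77 = 1.2987
sqrt(age_ratio) = 1.13961
SI = 15.0 * 1.13961 = 17.1 m

17.1


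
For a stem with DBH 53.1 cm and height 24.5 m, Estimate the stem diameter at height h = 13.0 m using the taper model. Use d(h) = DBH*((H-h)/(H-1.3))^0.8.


Taper: d(h) = DBH * ((H - h) / (H - 1.3))^0.8
Numerator = H - h = 24.5 - 13.0 = 11.5 m
Denominator = H - 1.3 = 24.5 - 1.3 = 23.2 m
Ratio = 11.5 / 23.2 = 0.49569
d = 53.1 * 0.49569^0.8 = 30.3 cm

30.3


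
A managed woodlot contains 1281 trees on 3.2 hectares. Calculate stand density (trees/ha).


Formula: Stand Density = N_trees / Area_ha
Density = 1281 trees / 3.2 ha
Density = 400 trees/ha

400


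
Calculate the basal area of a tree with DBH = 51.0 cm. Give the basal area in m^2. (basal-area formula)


Formula: BA = pi * (DBH/2)^2 / 10000  (cm^2 to m^2)
Radius = DBH/2 = 51.0/2 = 25.5 cm
BA = pi * 25.5^2 / 10000
   = 2042.8206 cm^2 / 10000
   = 0.2043 m^2

0.2043


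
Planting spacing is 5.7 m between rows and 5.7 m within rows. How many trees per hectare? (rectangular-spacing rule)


Formula: TPH = 10000 m^2/ha / (spacing_x * spacing_y)
Area per tree = 5.7 m * 5.7 m = 32.49 m^2
TPH = 10000 / 32.49 = 308 trees/ha

308


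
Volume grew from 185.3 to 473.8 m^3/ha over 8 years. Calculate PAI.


Formula: PAI = (V_T2 - V_T1) / (T2 - T1)
Volume increment = 473.8 - 185.3 = 288.5 m^3/ha
PAI = 288.5 / 8 = 36.06 m^3/ha/year

36.06


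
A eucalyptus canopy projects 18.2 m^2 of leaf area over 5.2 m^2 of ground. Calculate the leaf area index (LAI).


Formula: LAI = total leaf area / ground area  (dimensionless)
LAI = 18.2 m^2 / 5.2 m^2
LAI = 3.5

3.5


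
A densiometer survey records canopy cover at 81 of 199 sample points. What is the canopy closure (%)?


Formula: Canopy closure = covered points / total points * 100
Closure = 81 / 199 * 100
Closure = 0.407 * 100 = 40.7%

40.7


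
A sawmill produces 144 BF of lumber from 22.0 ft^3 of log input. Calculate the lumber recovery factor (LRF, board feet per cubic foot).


Formula: LRF = Lumber Output (BF) / Log Input (ft^3)
LRF = 144 BF / 22.0 ft^3
LRF = 6.55 BF/ft^3

6.55


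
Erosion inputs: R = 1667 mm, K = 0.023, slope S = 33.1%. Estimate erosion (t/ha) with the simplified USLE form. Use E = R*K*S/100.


Formula: E = R * K * S / 100  (simplified USLE)
R * K = 1667 * 0.023 = 38.341
E = 38.341 * 33.1 / 100 = 12.69 t/ha

12.69


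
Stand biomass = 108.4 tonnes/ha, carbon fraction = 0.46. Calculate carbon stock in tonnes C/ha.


Formula: Carbon Stock = Biomass * Carbon Fraction
C = 108.4 t/ha * 0.46
C = 49.9 t C/ha

49.9


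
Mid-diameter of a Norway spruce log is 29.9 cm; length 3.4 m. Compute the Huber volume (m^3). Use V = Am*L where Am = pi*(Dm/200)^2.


Huber: V = Am * L,  Am = pi*(Dm/200)^2
Am = pi*(29.9/200)^2 = 0.070215 m^2
V = 0.070215*3.4 = 0.2387 m^3

0.2387


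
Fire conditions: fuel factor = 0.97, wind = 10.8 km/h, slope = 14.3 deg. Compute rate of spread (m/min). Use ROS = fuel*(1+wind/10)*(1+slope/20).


Formula: ROS = fuel * (1 + wind/10) * (1 + slope/20)
Wind factor = 1 + 10.8/10 = 2.08
Slope factor = 1 + 14.3/20 = 1.715
ROS = 0.97 * 2.08 * 1.715 = 3.46 m/min

3.46


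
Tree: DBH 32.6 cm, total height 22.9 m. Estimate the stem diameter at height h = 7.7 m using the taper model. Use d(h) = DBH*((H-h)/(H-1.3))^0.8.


Taper: d(h) = DBH * ((H - h) / (H - 1.3))^0.8
Numerator = H - h = 22.9 - 7.7 = 15.2 m
Denominator = H - 1.3 = 22.9 - 1.3 = 21.6 m
Ratio = 15.2 / 21.6 = 0.7037
d = 32.6 * 0.7037^0.8 = 24.6 cm

24.6


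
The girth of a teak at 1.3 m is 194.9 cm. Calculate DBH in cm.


Formula: DBH = C / pi
DBH = 194.9 / pi
pi = 3.14159...
DBH = 62.0 cm

62.0


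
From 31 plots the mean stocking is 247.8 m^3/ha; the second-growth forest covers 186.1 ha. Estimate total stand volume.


Formula: Total Volume = Mean Volume per ha * Total Area
Total Volume = 247.8 m^3/ha * 186.1 ha
Total Volume = 46116 m^3

46116


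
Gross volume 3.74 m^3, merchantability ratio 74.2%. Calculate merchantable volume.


Formula: MV = V_total * (merchantable_pct / 100)
Merchantable fraction = 74.2% / 100 = 0.742
MV = 3.74 m^3 * 0.742 = 2.775 m^3

2.775


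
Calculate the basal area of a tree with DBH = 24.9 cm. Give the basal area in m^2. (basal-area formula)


Formula: BA = pi * (DBH/2)^2 / 10000  (cm^2 to m^2)
Radius = DBH/2 = 24.9/2 = 12.45 cm
BA = pi * 12.45^2 / 10000
   = 486.9547 cm^2 / 10000
   = 0.0487 m^2

0.0487


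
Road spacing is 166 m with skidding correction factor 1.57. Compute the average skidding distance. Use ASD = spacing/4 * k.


Formula: ASD = (spacing / 4) * correction
Uncorrected distance = spacing / 4 = 166 / 4 = 41.5 m
ASD = 41.5 * 1.57 = 65 m

65


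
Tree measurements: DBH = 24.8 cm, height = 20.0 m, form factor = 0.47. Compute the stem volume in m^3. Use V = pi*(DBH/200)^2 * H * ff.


Formula: V = pi * (DBH/200)^2 * H * ff
Radius = DBH/200 = 24.8/200 = 0.124 m
Radius^2 = 0.124^2 = 0.015376 m^2
V = pi * 0.015376 * 20.0 * 0.47
V = 0.454 m^3

0.454


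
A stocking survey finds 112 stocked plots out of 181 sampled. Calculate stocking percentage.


Formula: Stocking % = stocked plots / total plots * 100
Stocking = 112 / 181 * 100
Stocking = 0.6188 * 100 = 61.9%

61.9


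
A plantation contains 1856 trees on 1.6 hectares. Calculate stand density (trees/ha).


Formula: Stand Density = N_trees / Area_ha
Density = 1856 trees / 1.6 ha
Density = 1160 trees/ha

1160


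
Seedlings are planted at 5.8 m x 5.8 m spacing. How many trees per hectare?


Formula: TPH = 10000 m^2/ha / (spacing_x * spacing_y)
Area per tree = 5.8 m * 5.8 m = 33.64 m^2
TPH = 10000 / 33.64 = 297 trees/ha

297


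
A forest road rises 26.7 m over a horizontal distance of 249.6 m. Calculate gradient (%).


Formula: Gradient = rise / run * 100
Gradient = 26.7 / 249.6 * 100 = 10.7%

10.7


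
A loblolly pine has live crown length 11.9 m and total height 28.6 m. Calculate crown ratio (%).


Formula: Crown Ratio = (Crown Length / Total Height) * 100
CR = (11.9 m / 28.6 m) * 100
CR = 0.4161 * 100 = 41.6%

41.6


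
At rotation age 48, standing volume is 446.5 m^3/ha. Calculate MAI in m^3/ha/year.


Formula: MAI = Total Volume / Stand Age
MAI = 446.5 m^3/ha / 48 years
MAI = 9.3 m^3/ha/year

9.3


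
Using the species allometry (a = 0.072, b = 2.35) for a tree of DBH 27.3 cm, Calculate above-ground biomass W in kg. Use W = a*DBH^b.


Formula: W = a * DBH^b  (allometric power law)
DBH^b = 27.3^2.35 = 2371.2766
W = 0.072 * 2371.2766 = 170.7 kg

170.7


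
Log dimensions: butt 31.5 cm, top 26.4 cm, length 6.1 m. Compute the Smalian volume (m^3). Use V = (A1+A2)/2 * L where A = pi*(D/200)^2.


Smalian: V = (A1 + A2)/2 * L,  A = pi*(D/200)^2
A1 = pi*(31.5/200)^2 = 0.077931 m^2
A2 = pi*(26.4/200)^2 = 0.054739 m^2
V = (0.077931+0.054739)/2*6.1 = 0.4046 m^3

0.4046


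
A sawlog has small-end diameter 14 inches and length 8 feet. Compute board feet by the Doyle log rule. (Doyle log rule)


Doyle: BF = (D - 4)^2 * L / 16
Adjusted diameter = 14 - 4 = 10 in
(D-4)^2 = 10^2 = 100
BF = 100 * 8 / 16 = 50 BF

50


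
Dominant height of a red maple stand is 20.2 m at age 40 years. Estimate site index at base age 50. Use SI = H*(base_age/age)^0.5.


Formula: SI = H_dom * (base_age / age)^0.5
Age ratio = 50 / 40 = 1.25
sqrt(age_ratio) = 1.11803
SI = 20.2 * 1.11803 = 22.6 m

22.6


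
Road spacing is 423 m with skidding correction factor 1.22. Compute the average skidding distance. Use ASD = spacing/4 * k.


Formula: ASD = (spacing / 4) * correction
Uncorrected distance = spacing / 4 = 423 / 4 = 105.75 m
ASD = 105.75 * 1.22 = 129 m

129


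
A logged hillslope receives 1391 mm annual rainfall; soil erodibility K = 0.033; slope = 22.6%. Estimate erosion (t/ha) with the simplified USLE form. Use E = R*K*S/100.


Formula: E = R * K * S / 100  (simplified USLE)
R * K = 1391 * 0.033 = 45.903
E = 45.903 * 22.6 / 100 = 10.37 t/ha

10.37


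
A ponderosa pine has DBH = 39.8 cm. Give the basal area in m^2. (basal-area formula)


Formula: BA = pi * (DBH/2)^2 / 10000  (cm^2 to m^2)
Radius = DBH/2 = 39.8/2 = 19.9 cm
BA = pi * 19.9^2 / 10000
   = 1244.1021 cm^2 / 10000
   = 0.1244 m^2

0.1244


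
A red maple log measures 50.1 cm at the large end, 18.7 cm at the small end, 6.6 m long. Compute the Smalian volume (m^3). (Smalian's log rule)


Smalian: V = (A1 + A2)/2 * L,  A = pi*(D/200)^2
A1 = pi*(50.1/200)^2 = 0.197136 m^2
A2 = pi*(18.7/200)^2 = 0.027465 m^2
V = (0.197136+0.027465)/2*6.6 = 0.7412 m^3

0.7412


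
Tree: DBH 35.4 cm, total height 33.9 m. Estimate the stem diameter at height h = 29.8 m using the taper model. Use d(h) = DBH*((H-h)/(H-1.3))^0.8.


Taper: d(h) = DBH * ((H - h) / (H - 1.3))^0.8
Numerator = H - h = 33.9 - 29.8 = 4.1 m
Denominator = H - 1.3 = 33.9 - 1.3 = 32.6 m
Ratio = 4.1 / 32.6 = 0.12577
d = 35.4 * 0.12577^0.8 = 6.7 cm

6.7


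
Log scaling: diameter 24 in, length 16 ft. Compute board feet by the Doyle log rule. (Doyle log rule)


Doyle: BF = (D - 4)^2 * L / 16
Adjusted diameter = 24 - 4 = 20 in
(D-4)^2 = 20^2 = 400
BF = 400 * 16 / 16 = 400 BF

400


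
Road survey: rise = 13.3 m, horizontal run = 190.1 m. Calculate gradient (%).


Formula: Gradient = rise / run * 100
Gradient = 13.3 / 190.1 * 100 = 7.0%

7.0


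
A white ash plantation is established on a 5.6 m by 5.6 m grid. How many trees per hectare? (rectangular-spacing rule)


Formula: TPH = 10000 m^2/ha / (spacing_x * spacing_y)
Area per tree = 5.6 m * 5.6 m = 31.36 m^2
TPH = 10000 / 31.36 = 319 trees/ha

319


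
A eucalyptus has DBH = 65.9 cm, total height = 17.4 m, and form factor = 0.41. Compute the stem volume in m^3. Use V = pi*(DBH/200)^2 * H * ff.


Formula: V = pi * (DBH/200)^2 * H * ff
Radius = DBH/200 = 65.9/200 = 0.3295 m
Radius^2 = 0.3295^2 = 0.10857025 m^2
V = pi * 0.10857025 * 17.4 * 0.41
V = 2.433 m^3

2.433


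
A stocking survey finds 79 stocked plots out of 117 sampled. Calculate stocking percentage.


Formula: Stocking % = stocked plots / total plots * 100
Stocking = 79 / 117 * 100
Stocking = 0.6752 * 100 = 67.5%

67.5


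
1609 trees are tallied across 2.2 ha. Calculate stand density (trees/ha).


Formula: Stand Density = N_trees / Area_ha
Density = 1609 trees / 2.2 ha
Density = 731 trees/ha

731


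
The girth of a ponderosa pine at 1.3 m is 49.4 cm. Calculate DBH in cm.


Formula: DBH = C / pi
DBH = 49.4 / pi
pi = 3.14159...
DBH = 15.7 cm

15.7


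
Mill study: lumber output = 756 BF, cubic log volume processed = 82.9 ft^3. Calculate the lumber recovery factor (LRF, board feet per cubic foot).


Formula: LRF = Lumber Output (BF) / Log Input (ft^3)
LRF = 756 BF / 82.9 ft^3
LRF = 9.12 BF/ft^3

9.12


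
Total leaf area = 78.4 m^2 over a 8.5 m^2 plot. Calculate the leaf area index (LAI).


Formula: LAI = total leaf area / ground area  (dimensionless)
LAI = 78.4 m^2 / 8.5 m^2
LAI = 9.22

9.22


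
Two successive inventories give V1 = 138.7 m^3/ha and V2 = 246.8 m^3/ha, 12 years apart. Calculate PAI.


Formula: PAI = (V_T2 - V_T1) / (T2 - T1)
Volume increment = 246.8 - 138.7 = 108.1 m^3/ha
PAI = 108.1 / 12 = 9.01 m^3/ha/year

9.01


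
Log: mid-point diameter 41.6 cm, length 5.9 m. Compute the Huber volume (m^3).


Huber: V = Am * L,  Am = pi*(Dm/200)^2
Am = pi*(41.6/200)^2 = 0.135918 m^2
V = 0.135918*5.9 = 0.8019 m^3

0.8019


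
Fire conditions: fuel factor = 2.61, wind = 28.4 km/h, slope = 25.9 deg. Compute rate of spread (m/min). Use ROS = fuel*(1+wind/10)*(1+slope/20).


Formula: ROS = fuel * (1 + wind/10) * (1 + slope/20)
Wind factor = 1 + 28.4/10 = 3.84
Slope factor = 1 + 25.9/20 = 2.295
ROS = 2.61 * 3.84 * 2.295 = 23.0 m/min

23.0


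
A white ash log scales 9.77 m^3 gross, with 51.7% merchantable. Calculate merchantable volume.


Formula: MV = V_total * (merchantable_pct / 100)
Merchantable fraction = 51.7% / 100 = 0.517
MV = 9.77 m^3 * 0.517 = 5.051 m^3

5.051


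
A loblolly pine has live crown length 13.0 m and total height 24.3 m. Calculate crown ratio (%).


Formula: Crown Ratio = (Crown Length / Total Height) * 100
CR = (13.0 m / 24.3 m) * 100
CR = 0.535 * 100 = 53.5%

53.5


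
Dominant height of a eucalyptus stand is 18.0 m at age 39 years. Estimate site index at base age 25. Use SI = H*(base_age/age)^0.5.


Formula: SI = H_dom * (base_age / age)^0.5
Age ratio = 25 / 39 = 0.64103
sqrt(age_ratio) = 0.80064
SI = 18.0 * 0.80064 = 14.4 m

14.4


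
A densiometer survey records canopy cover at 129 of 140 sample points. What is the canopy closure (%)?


Formula: Canopy closure = covered points / total points * 100
Closure = 129 / 140 * 100
Closure = 0.9214 * 100 = 92.1%

92.1


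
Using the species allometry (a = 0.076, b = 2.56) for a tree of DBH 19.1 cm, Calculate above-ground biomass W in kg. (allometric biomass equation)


Formula: W = a * DBH^b  (allometric power law)
DBH^b = 19.1^2.56 = 1903.0291
W = 0.076 * 1903.0291 = 144.6 kg

144.6


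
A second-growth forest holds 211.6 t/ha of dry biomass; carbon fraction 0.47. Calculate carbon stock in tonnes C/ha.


Formula: Carbon Stock = Biomass * Carbon Fraction
C = 211.6 t/ha * 0.47
C = 99.5 t C/ha

99.5


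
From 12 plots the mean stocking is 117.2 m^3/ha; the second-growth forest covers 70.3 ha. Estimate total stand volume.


Formula: Total Volume = Mean Volume per ha * Total Area
Total Volume = 117.2 m^3/ha * 70.3 ha
Total Volume = 8239 m^3

8239


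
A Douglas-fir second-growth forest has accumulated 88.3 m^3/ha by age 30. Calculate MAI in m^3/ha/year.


Formula: MAI = Total Volume / Stand Age
MAI = 88.3 m^3/ha / 30 years
MAI = 2.94 m^3/ha/year

2.94


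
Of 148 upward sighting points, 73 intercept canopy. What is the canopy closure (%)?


Formula: Canopy closure = covered points / total points * 100
Closure = 73 / 148 * 100
Closure = 0.4932 * 100 = 49.3%

49.3


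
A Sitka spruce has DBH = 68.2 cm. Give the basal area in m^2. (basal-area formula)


Formula: BA = pi * (DBH/2)^2 / 10000  (cm^2 to m^2)
Radius = DBH/2 = 68.2/2 = 34.1 cm
BA = pi * 34.1^2 / 10000
   = 3653.0754 cm^2 / 10000
   = 0.3653 m^2

0.3653


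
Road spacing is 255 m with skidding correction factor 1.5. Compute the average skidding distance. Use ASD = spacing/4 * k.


Formula: ASD = (spacing / 4) * correction
Uncorrected distance = spacing / 4 = 255 / 4 = 63.75 m
ASD = 63.75 * 1.5 = 96 m

96


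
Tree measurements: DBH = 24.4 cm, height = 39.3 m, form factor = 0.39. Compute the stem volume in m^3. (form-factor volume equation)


Formula: V = pi * (DBH/200)^2 * H * ff
Radius = DBH/200 = 24.4/200 = 0.122 m
Radius^2 = 0.122^2 = 0.014884 m^2
V = pi * 0.014884 * 39.3 * 0.39
V = 0.717 m^3

0.717


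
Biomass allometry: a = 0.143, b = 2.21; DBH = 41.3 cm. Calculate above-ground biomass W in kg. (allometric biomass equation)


Formula: W = a * DBH^b  (allometric power law)
DBH^b = 41.3^2.21 = 3726.058
W = 0.143 * 3726.058 = 532.8 kg

532.8


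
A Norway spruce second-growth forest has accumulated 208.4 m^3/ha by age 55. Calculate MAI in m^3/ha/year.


Formula: MAI = Total Volume / Stand Age
MAI = 208.4 m^3/ha / 55 years
MAI = 3.79 m^3/ha/year

3.79


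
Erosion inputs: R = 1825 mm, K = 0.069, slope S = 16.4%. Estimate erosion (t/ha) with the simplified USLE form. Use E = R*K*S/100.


Formula: E = R * K * S / 100  (simplified USLE)
R * K = 1825 * 0.069 = 125.925
E = 125.925 * 16.4 / 100 = 20.65 t/ha

20.65


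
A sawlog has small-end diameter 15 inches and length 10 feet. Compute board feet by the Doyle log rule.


Doyle: BF = (D - 4)^2 * L / 16
Adjusted diameter = 15 - 4 = 11 in
(D-4)^2 = 11^2 = 121
BF = 121 * 10 / 16 = 76 BF

76


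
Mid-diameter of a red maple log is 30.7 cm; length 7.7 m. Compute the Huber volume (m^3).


Huber: V = Am * L,  Am = pi*(Dm/200)^2
Am = pi*(30.7/200)^2 = 0.074023 m^2
V = 0.074023*7.7 = 0.57 m^3

0.57


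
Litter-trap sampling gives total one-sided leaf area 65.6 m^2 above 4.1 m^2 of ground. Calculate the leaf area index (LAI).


Formula: LAI = total leaf area / ground area  (dimensionless)
LAI = 65.6 m^2 / 4.1 m^2
LAI = 16.0

16.0


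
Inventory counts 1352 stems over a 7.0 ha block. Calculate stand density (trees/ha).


Formula: Stand Density = N_trees / Area_ha
Density = 1352 trees / 7.0 ha
Density = 193 trees/ha

193


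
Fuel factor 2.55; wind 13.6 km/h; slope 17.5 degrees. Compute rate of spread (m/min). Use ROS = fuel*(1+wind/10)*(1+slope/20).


Formula: ROS = fuel * (1 + wind/10) * (1 + slope/20)
Wind factor = 1 + 13.6/10 = 2.36
Slope factor = 1 + 17.5/20 = 1.875
ROS = 2.55 * 2.36 * 1.875 = 11.28 m/min

11.28


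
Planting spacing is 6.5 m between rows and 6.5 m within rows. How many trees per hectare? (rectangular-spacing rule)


Formula: TPH = 10000 m^2/ha / (spacing_x * spacing_y)
Area per tree = 6.5 m * 6.5 m = 42.25 m^2
TPH = 10000 / 42.25 = 237 trees/ha

237


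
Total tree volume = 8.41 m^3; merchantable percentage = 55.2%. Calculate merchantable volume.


Formula: MV = V_total * (merchantable_pct / 100)
Merchantable fraction = 55.2% / 100 = 0.552
MV = 8.41 m^3 * 0.552 = 4.642 m^3

4.642


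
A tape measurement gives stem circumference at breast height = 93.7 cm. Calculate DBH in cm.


Formula: DBH = C / pi
DBH = 93.7 / pi
pi = 3.14159...
DBH = 29.8 cm

29.8


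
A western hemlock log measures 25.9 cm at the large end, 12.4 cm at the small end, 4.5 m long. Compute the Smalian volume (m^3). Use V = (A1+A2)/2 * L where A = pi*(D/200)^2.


Smalian: V = (A1 + A2)/2 * L,  A = pi*(D/200)^2
A1 = pi*(25.9/200)^2 = 0.052685 m^2
A2 = pi*(12.4/200)^2 = 0.012076 m^2
V = (0.052685+0.012076)/2*4.5 = 0.1457 m^3

0.1457


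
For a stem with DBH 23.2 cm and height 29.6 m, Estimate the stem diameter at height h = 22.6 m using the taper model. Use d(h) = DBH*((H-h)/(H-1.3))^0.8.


Taper: d(h) = DBH * ((H - h) / (H - 1.3))^0.8
Numerator = H - h = 29.6 - 22.6 = 7.0 m
Denominator = H - 1.3 = 29.6 - 1.3 = 28.3 m
Ratio = 7.0 / 28.3 = 0.24735
d = 23.2 * 0.24735^0.8 = 7.6 cm

7.6


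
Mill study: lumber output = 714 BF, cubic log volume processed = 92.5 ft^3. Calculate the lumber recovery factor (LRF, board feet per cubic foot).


Formula: LRF = Lumber Output (BF) / Log Input (ft^3)
LRF = 714 BF / 92.5 ft^3
LRF = 7.72 BF/ft^3

7.72


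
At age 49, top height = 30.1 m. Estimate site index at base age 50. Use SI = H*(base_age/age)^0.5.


Formula: SI = H_dom * (base_age / age)^0.5
Age ratio = 50 / 49 = 1.02041
sqrt(age_ratio) = 1.01015
SI = 30.1 * 1.01015 = 30.4 m

30.4


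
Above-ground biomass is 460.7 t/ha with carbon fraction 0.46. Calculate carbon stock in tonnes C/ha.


Formula: Carbon Stock = Biomass * Carbon Fraction
C = 460.7 t/ha * 0.46
C = 211.9 t C/ha

211.9


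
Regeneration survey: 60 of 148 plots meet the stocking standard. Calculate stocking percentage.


Formula: Stocking % = stocked plots / total plots * 100
Stocking = 60 / 148 * 100
Stocking = 0.4054 * 100 = 40.5%

40.5


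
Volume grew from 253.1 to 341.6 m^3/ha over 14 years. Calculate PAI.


Formula: PAI = (V_T2 - V_T1) / (T2 - T1)
Volume increment = 341.6 - 253.1 = 88.5 m^3/ha
PAI = 88.5 / 14 = 6.32 m^3/ha/year

6.32


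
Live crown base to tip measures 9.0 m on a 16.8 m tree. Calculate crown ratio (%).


Formula: Crown Ratio = (Crown Length / Total Height) * 100
CR = (9.0 m / 16.8 m) * 100
CR = 0.5357 * 100 = 53.6%

53.6


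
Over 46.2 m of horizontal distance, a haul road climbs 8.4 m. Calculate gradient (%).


Formula: Gradient = rise / run * 100
Gradient = 8.4 / 46.2 * 100 = 18.2%

18.2


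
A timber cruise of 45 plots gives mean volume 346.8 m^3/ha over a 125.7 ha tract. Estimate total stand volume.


Formula: Total Volume = Mean Volume per ha * Total Area
Total Volume = 346.8 m^3/ha * 125.7 ha
Total Volume = 43593 m^3

43593


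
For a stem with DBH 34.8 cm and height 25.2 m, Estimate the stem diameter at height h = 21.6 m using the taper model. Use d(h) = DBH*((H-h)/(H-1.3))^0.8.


Taper: d(h) = DBH * ((H - h) / (H - 1.3))^0.8
Numerator = H - h = 25.2 - 21.6 = 3.6 m
Denominator = H - 1.3 = 25.2 - 1.3 = 23.9 m
Ratio = 3.6 / 23.9 = 0.15063
d = 34.8 * 0.15063^0.8 = 7.7 cm

7.7


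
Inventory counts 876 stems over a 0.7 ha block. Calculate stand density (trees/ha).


Formula: Stand Density = N_trees / Area_ha
Density = 876 trees / 0.7 ha
Density = 1251 trees/ha

1251


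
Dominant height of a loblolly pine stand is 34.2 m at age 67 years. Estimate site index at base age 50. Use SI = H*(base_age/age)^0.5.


Formula: SI = H_dom * (base_age / age)^0.5
Age ratio = 50 / 67 = 0.74627
sqrt(age_ratio) = 0.86387
SI = 34.2 * 0.86387 = 29.5 m

29.5


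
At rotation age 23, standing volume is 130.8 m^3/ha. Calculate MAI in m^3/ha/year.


Formula: MAI = Total Volume / Stand Age
MAI = 130.8 m^3/ha / 23 years
MAI = 5.69 m^3/ha/year

5.69


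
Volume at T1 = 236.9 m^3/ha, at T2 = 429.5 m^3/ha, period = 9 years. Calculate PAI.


Formula: PAI = (V_T2 - V_T1) / (T2 - T1)
Volume increment = 429.5 - 236.9 = 192.6 m^3/ha
PAI = 192.6 / 9 = 21.4 m^3/ha/year

21.4


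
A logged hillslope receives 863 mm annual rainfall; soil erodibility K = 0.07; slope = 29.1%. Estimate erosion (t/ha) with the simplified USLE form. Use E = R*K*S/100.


Formula: E = R * K * S / 100  (simplified USLE)
R * K = 863 * 0.07 = 60.41
E = 60.41 * 29.1 / 100 = 17.58 t/ha

17.58


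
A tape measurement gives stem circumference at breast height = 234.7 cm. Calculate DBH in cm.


Formula: DBH = C / pi
DBH = 234.7 / pi
pi = 3.14159...
DBH = 74.7 cm

74.7


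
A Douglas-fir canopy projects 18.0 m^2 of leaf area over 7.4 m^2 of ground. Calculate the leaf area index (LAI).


Formula: LAI = total leaf area / ground area  (dimensionless)
LAI = 18.0 m^2 / 7.4 m^2
LAI = 2.43

2.43


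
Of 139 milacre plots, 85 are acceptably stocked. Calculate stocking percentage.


Formula: Stocking % = stocked plots / total plots * 100
Stocking = 85 / 139 * 100
Stocking = 0.6115 * 100 = 61.2%

61.2


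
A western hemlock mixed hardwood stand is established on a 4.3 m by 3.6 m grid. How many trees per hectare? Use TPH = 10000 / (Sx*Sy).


Formula: TPH = 10000 m^2/ha / (spacing_x * spacing_y)
Area per tree = 4.3 m * 3.6 m = 15.48 m^2
TPH = 10000 / 15.48 = 646 trees/ha

646


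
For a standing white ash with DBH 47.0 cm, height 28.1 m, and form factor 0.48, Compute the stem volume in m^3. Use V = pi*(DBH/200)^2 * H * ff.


Formula: V = pi * (DBH/200)^2 * H * ff
Radius = DBH/200 = 47.0/200 = 0.235 m
Radius^2 = 0.235^2 = 0.055225 m^2
V = pi * 0.055225 * 28.1 * 0.48
V = 2.34 m^3

2.34


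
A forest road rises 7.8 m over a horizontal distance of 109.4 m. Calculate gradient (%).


Formula: Gradient = rise / run * 100
Gradient = 7.8 / 109.4 * 100 = 7.1%

7.1


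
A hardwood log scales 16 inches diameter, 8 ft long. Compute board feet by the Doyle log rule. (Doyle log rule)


Doyle: BF = (D - 4)^2 * L / 16
Adjusted diameter = 16 - 4 = 12 in
(D-4)^2 = 12^2 = 144
BF = 144 * 8 / 16 = 72 BF

72


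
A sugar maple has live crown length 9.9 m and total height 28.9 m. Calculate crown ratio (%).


Formula: Crown Ratio = (Crown Length / Total Height) * 100
CR = (9.9 m / 28.9 m) * 100
CR = 0.3426 * 100 = 34.3%

34.3


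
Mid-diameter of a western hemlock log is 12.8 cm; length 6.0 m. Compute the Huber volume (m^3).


Huber: V = Am * L,  Am = pi*(Dm/200)^2
Am = pi*(12.8/200)^2 = 0.012868 m^2
V = 0.012868*6.0 = 0.0772 m^3

0.0772


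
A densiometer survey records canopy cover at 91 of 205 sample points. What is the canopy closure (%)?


Formula: Canopy closure = covered points / total points * 100
Closure = 91 / 205 * 100
Closure = 0.4439 * 100 = 44.4%

44.4


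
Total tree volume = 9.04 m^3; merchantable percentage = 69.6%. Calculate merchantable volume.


Formula: MV = V_total * (merchantable_pct / 100)
Merchantable fraction = 69.6% / 100 = 0.696
MV = 9.04 m^3 * 0.696 = 6.292 m^3

6.292


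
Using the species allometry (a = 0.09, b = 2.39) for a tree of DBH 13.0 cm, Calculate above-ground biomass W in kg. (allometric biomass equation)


Formula: W = a * DBH^b  (allometric power law)
DBH^b = 13.0^2.39 = 459.5414
W = 0.09 * 459.5414 = 41.4 kg

41.4


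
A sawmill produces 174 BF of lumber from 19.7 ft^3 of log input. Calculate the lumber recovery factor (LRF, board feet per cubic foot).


Formula: LRF = Lumber Output (BF) / Log Input (ft^3)
LRF = 174 BF / 19.7 ft^3
LRF = 8.83 BF/ft^3

8.83


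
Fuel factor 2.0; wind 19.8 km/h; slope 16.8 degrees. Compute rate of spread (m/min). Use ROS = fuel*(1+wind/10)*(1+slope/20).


Formula: ROS = fuel * (1 + wind/10) * (1 + slope/20)
Wind factor = 1 + 19.8/10 = 2.98
Slope factor = 1 + 16.8/20 = 1.84
ROS = 2.0 * 2.98 * 1.84 = 10.97 m/min

10.97


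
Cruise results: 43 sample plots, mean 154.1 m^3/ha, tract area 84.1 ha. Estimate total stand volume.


Formula: Total Volume = Mean Volume per ha * Total Area
Total Volume = 154.1 m^3/ha * 84.1 ha
Total Volume = 12960 m^3

12960


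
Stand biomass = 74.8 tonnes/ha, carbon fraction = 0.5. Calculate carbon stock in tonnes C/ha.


Formula: Carbon Stock = Biomass * Carbon Fraction
C = 74.8 t/ha * 0.5
C = 37.4 t C/ha

37.4


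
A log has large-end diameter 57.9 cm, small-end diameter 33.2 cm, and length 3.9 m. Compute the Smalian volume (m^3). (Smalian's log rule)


Smalian: V = (A1 + A2)/2 * L,  A = pi*(D/200)^2
A1 = pi*(57.9/200)^2 = 0.263298 m^2
A2 = pi*(33.2/200)^2 = 0.08657 m^2
V = (0.263298+0.08657)/2*3.9 = 0.6822 m^3

0.6822


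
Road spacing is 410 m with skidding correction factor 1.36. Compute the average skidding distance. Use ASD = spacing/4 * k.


Formula: ASD = (spacing / 4) * correction
Uncorrected distance = spacing / 4 = 410 / 4 = 102.5 m
ASD = 102.5 * 1.36 = 139 m

139


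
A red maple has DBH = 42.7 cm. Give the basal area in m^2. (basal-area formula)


Formula: BA = pi * (DBH/2)^2 / 10000  (cm^2 to m^2)
Radius = DBH/2 = 42.7/2 = 21.35 cm
BA = pi * 21.35^2 / 10000
   = 1432.0086 cm^2 / 10000
   = 0.1432 m^2

0.1432


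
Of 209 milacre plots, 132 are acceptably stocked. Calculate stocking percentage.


Formula: Stocking % = stocked plots / total plots * 100
Stocking = 132 / 209 * 100
Stocking = 0.6316 * 100 = 63.2%

63.2


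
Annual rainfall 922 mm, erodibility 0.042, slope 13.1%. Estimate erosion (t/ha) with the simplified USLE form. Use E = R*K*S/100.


Formula: E = R * K * S / 100  (simplified USLE)
R * K = 922 * 0.042 = 38.724
E = 38.724 * 13.1 / 100 = 5.07 t/ha

5.07


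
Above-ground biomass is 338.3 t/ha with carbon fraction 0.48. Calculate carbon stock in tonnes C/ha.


Formula: Carbon Stock = Biomass * Carbon Fraction
C = 338.3 t/ha * 0.48
C = 162.4 t C/ha

162.4


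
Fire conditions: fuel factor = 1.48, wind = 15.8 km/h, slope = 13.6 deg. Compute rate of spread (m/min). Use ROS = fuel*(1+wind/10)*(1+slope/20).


Formula: ROS = fuel * (1 + wind/10) * (1 + slope/20)
Wind factor = 1 + 15.8/10 = 2.58
Slope factor = 1 + 13.6/20 = 1.68
ROS = 1.48 * 2.58 * 1.68 = 6.41 m/min

6.41


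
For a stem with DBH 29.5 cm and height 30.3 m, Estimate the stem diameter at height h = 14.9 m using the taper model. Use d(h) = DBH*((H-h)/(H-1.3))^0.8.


Taper: d(h) = DBH * ((H - h) / (H - 1.3))^0.8
Numerator = H - h = 30.3 - 14.9 = 15.4 m
Denominator = H - 1.3 = 30.3 - 1.3 = 29.0 m
Ratio = 15.4 / 29.0 = 0.53103
d = 29.5 * 0.53103^0.8 = 17.8 cm

17.8
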